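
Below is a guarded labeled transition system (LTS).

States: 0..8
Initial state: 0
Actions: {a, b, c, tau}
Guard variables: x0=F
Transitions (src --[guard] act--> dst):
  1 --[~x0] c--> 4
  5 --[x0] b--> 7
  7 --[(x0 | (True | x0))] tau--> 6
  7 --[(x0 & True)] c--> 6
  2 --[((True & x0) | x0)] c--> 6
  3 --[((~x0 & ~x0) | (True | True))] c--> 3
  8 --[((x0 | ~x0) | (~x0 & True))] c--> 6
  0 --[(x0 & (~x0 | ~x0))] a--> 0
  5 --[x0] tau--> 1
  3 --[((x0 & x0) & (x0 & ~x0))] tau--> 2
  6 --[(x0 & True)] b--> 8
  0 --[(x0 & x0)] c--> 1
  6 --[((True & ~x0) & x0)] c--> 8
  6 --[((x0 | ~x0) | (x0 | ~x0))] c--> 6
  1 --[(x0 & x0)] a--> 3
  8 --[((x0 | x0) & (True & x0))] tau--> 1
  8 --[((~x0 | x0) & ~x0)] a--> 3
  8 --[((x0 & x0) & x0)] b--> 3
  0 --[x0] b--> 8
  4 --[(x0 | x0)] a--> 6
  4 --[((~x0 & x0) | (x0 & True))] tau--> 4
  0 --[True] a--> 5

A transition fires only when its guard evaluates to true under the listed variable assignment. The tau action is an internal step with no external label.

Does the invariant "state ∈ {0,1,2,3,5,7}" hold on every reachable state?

Inv-set: {0,1,2,3,5,7}
Reach set: {0,5}
  0: ok
  5: ok

Answer: INVARIANT HOLDS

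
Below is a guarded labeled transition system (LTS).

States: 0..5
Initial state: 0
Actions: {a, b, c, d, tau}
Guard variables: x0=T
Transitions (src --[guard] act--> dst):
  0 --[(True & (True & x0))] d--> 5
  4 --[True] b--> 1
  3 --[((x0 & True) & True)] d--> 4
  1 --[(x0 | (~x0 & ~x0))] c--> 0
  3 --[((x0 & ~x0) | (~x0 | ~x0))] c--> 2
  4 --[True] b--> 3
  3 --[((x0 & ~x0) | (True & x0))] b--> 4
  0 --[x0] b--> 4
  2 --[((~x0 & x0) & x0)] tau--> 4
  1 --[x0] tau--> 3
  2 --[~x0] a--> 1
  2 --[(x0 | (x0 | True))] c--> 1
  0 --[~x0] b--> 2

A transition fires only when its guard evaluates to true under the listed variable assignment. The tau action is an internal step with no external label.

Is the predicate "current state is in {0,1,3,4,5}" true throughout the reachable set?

Safe = {0,1,3,4,5}
R = {0,1,3,4,5}
  0: ok
  1: ok
  3: ok
  4: ok
  5: ok

Answer: INVARIANT HOLDS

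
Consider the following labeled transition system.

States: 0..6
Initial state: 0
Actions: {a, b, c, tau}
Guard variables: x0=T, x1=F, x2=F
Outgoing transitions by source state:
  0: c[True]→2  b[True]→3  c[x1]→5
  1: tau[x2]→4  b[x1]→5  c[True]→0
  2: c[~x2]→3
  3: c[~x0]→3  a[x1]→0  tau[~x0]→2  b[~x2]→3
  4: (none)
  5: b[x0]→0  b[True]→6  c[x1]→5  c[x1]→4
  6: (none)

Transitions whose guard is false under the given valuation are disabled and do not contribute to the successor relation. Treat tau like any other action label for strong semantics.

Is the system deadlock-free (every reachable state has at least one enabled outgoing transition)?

Reach set: {0,2,3}
  0: b→3  c→2  [deg 2]
  2: c→3  [deg 1]
  3: b→3  [deg 1]

Answer: DEADLOCK-FREE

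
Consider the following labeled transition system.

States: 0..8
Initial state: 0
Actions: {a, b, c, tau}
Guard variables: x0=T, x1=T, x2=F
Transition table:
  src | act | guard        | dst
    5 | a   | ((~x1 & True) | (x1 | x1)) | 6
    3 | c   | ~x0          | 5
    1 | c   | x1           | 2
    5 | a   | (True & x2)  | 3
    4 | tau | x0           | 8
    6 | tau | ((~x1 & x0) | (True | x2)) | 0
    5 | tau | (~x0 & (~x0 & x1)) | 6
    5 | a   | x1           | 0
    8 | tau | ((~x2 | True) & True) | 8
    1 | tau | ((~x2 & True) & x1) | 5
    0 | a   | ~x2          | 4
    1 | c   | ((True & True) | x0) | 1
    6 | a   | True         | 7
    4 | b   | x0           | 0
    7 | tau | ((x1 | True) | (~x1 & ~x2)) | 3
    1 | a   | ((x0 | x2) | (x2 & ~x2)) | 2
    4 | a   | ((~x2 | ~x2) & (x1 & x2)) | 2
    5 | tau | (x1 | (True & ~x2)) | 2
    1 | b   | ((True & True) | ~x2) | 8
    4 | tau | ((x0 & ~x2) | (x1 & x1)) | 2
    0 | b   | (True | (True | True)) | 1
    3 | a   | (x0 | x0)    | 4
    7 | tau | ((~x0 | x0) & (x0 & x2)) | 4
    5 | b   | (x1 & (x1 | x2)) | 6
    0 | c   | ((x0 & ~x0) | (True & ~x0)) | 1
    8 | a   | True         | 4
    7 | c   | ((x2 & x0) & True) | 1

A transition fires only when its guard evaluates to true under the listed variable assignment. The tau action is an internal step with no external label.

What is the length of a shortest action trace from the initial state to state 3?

Layered search for 3:
  depth 0: {0}
  depth 1: {1,4}
  depth 2: {2,5,8}
  depth 3: {6}
  depth 4: {7}
  depth 5: {3}
depth(3)=5, e.g. b·tau·a·a·tau

Answer: 5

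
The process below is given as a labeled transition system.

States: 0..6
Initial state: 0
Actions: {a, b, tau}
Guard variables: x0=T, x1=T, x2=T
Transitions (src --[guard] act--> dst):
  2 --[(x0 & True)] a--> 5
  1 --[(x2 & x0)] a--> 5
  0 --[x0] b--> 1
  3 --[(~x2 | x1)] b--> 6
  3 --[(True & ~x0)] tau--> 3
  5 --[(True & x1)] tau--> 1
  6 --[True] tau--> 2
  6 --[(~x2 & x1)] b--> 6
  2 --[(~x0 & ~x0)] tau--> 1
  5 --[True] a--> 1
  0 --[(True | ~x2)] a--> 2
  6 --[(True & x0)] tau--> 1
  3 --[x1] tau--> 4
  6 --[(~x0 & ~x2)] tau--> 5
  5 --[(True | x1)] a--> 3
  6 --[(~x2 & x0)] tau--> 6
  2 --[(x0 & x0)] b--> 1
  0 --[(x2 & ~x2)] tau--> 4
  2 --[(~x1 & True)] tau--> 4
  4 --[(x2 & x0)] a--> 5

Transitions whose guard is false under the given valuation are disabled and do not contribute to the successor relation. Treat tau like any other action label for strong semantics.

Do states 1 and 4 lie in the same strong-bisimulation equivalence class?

Answer: BISIMILAR

Analysis:
Bisimulation quotient by refinement:
  round 0: {{0,1,2,3,4,5,6}}
  round 1: {{0,2},{1,4},{3},{5},{6}}
  round 2: {{0},{1,4},{2},{3},{5},{6}}
6 equivalence class(es) (converged in 3)
1∈{1,4}, 4∈{1,4}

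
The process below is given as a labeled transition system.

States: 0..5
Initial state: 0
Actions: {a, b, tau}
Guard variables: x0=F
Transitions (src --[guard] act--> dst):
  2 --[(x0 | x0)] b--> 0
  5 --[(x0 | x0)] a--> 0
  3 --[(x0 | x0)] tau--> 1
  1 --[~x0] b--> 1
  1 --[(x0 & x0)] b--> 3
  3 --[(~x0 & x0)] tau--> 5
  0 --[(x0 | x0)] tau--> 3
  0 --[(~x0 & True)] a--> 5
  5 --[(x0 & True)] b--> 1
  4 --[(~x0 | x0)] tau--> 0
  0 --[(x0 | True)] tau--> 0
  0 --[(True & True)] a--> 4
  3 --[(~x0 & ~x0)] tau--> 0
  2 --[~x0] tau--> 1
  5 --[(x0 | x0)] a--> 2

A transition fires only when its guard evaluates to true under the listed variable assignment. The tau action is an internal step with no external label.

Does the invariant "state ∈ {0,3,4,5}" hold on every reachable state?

Safe = {0,3,4,5}
Reachable = {0,4,5}
  0: ok
  4: ok
  5: ok

Answer: INVARIANT HOLDS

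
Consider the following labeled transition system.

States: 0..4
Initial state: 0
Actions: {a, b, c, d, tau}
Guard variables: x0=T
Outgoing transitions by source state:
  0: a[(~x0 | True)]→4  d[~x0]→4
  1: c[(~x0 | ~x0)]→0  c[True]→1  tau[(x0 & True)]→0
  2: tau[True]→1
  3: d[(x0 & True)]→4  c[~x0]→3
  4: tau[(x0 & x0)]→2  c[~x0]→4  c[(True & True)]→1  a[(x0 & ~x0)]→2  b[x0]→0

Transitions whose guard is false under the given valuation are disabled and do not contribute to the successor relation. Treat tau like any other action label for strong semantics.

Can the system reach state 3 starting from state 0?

Answer: UNREACHABLE

Analysis:
8 transition(s) survive guard evaluation.
Layer 0: {0}
Layer 1: {4}  cumulative {0,4}
Layer 2: {1,2}  cumulative {0,1,2,4}
R = {0,1,2,4}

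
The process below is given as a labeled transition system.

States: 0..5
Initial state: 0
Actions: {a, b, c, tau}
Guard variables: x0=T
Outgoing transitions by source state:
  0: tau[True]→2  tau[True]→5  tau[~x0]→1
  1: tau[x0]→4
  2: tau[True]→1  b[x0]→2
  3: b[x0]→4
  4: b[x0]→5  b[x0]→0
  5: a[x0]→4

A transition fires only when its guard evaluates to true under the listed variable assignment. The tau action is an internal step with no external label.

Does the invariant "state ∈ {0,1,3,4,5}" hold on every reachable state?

Allowed set {0,1,3,4,5}
Reach set: {0,1,2,4,5}
  0: ✓
  1: ✓
  2: VIOLATES
  4: ✓
  5: ✓
witness against invariant: tau → 2

Answer: INVARIANT VIOLATED at state 2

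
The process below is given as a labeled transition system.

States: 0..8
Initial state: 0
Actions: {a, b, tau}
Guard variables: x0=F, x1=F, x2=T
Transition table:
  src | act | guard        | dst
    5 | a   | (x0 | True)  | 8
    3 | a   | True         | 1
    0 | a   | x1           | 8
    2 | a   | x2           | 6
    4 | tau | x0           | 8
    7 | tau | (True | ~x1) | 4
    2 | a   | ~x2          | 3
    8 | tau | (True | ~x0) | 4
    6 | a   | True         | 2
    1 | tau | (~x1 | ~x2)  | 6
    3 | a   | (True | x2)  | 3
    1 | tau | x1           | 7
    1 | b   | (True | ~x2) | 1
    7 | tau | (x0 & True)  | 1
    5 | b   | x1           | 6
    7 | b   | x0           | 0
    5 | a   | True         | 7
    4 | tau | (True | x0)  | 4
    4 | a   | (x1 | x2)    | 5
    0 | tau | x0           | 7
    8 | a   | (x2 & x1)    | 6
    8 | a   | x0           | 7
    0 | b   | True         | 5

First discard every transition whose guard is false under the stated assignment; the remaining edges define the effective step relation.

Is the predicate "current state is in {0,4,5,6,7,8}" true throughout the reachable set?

Allowed set {0,4,5,6,7,8}
Reachable = {0,4,5,7,8}
  0: ok
  4: ok
  5: ok
  7: ok
  8: ok

Answer: INVARIANT HOLDS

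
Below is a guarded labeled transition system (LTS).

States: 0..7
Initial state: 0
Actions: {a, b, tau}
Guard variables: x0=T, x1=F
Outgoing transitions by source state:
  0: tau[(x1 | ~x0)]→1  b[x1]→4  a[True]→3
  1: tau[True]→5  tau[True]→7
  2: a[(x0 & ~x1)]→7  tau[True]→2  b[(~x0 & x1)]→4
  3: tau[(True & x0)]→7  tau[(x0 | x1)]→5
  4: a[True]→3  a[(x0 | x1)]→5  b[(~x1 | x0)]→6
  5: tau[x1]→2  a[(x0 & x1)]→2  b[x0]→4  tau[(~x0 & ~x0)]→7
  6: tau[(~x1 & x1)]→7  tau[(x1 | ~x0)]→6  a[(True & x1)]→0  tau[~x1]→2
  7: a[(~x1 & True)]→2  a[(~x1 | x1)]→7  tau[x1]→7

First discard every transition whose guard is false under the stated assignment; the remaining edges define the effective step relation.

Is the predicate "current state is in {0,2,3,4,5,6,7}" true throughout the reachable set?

Inv-set: {0,2,3,4,5,6,7}
Reachable = {0,2,3,4,5,6,7}
  0: ok
  2: ok
  3: ok
  4: ok
  5: ok
  6: ok
  7: ok

Answer: INVARIANT HOLDS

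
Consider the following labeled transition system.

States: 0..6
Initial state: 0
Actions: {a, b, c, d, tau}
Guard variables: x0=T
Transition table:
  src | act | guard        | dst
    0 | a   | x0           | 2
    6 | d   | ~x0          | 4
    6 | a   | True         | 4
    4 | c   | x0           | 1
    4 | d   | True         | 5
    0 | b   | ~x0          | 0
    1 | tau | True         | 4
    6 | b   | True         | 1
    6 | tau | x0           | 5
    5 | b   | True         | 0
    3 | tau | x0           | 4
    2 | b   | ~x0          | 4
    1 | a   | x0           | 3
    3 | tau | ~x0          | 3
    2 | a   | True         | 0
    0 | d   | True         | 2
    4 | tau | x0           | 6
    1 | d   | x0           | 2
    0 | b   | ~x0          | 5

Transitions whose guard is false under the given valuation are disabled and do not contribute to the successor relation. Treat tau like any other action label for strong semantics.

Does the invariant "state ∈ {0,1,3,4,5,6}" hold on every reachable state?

Answer: INVARIANT VIOLATED at state 2

Analysis:
Safe = {0,1,3,4,5,6}
Reachable = {0,2}
  0: safe
  2: ✗ unsafe
witness against invariant: a → 2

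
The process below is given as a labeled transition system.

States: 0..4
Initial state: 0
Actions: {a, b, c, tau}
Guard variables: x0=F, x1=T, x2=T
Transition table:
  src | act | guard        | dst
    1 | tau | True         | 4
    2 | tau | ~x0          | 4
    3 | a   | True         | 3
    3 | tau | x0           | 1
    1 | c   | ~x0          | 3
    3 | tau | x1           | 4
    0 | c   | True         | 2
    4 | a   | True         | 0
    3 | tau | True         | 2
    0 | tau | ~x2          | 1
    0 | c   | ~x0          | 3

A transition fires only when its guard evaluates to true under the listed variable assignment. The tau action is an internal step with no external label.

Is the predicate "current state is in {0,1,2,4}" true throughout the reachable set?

Safe = {0,1,2,4}
Reachable = {0,2,3,4}
  0: safe
  2: safe
  3: VIOLATES
  4: safe
witness against invariant: c → 3

Answer: INVARIANT VIOLATED at state 3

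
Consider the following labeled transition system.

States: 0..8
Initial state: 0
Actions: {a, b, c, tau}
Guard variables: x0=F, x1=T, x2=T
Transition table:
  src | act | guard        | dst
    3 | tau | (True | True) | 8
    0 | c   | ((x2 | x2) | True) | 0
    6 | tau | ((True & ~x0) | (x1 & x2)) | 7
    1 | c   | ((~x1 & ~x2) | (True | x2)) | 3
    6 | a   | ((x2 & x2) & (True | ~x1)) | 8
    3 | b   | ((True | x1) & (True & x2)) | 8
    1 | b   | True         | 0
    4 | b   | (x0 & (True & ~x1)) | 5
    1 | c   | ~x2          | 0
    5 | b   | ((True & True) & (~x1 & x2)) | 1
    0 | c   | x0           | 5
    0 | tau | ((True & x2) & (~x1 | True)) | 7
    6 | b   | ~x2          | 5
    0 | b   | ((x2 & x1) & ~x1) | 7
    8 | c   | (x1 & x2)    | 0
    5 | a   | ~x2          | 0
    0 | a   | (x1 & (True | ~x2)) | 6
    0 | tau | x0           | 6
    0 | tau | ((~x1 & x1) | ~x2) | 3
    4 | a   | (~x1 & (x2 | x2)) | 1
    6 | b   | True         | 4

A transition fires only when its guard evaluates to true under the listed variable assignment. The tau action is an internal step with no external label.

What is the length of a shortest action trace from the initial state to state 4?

Layered search for 4:
  depth 0: {0}
  depth 1: {6,7}
  depth 2: {4,8}
depth(4)=2, e.g. a·b

Answer: 2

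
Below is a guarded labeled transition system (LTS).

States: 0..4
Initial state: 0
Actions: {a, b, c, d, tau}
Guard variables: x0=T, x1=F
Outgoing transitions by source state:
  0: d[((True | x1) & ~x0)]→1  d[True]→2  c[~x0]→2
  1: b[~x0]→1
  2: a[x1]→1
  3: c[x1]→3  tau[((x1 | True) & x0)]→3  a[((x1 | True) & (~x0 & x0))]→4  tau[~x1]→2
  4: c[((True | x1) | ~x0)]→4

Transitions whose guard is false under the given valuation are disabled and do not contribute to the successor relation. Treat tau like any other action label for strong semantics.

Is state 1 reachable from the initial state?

Guard filter leaves 4 enabled edge(s).
Layer 0: {0}
Layer 1: {2}  total {0,2}
Reachable = {0,2}

Answer: UNREACHABLE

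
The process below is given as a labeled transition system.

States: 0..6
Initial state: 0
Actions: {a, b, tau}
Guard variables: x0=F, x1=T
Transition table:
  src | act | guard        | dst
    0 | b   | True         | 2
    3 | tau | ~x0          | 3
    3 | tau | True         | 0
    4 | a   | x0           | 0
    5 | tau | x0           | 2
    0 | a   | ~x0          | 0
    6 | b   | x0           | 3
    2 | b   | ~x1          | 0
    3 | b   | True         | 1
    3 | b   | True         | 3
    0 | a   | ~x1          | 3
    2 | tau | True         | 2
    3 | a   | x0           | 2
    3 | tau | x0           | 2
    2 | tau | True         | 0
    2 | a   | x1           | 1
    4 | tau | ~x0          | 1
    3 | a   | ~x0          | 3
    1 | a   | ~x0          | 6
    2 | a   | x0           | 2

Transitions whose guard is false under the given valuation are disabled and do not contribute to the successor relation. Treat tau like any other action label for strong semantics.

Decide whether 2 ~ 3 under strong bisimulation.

Answer: NOT BISIMILAR

Analysis:
Bisimulation quotient by refinement:
  π0 = {{0,1,2,3,4,5,6}}
  π1 = {{0},{1},{2},{3},{4},{5,6}}
6 equivalence class(es) (converged in 2)
2∈{2}, 3∈{3}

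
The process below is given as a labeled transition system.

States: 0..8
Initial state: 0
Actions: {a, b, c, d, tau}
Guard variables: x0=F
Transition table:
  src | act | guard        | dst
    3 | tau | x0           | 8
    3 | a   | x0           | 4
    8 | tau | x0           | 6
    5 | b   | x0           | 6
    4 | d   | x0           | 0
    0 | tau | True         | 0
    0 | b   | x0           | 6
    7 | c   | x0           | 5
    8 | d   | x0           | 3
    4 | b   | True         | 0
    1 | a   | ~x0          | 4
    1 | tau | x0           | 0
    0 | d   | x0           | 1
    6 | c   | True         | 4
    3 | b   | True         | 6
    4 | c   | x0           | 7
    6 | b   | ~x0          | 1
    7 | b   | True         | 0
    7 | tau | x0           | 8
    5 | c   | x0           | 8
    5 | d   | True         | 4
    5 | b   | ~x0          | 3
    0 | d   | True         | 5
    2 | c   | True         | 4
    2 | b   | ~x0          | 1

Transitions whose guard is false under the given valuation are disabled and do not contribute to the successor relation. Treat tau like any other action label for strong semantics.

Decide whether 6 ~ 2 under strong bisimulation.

Refine partition for ~:
  π0 = {{0,1,2,3,4,5,6,7,8}}
  π1 = {{0},{1},{2,6},{3,4,7},{5},{8}}
  π2 = {{0},{1},{2,6},{3},{4,7},{5},{8}}
Fixed point at round 3; 7 class(es).
class of 6: {2,6}; class of 2: {2,6}

Answer: BISIMILAR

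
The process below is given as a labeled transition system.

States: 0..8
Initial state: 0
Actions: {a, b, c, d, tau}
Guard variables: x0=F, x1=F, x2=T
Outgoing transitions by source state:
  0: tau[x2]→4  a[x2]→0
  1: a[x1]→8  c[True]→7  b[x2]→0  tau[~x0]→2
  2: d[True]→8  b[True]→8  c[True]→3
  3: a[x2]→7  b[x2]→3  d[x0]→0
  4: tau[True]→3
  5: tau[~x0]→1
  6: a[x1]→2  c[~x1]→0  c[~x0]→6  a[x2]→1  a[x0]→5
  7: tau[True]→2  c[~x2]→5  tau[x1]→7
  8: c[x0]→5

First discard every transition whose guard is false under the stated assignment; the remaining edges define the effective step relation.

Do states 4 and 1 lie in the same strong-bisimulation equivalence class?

Refine partition for ~:
  round 0: {{0,1,2,3,4,5,6,7,8}}
  round 1: {{0},{1},{2},{3},{4,5,7},{6},{8}}
  round 2: {{0},{1},{2},{3},{4},{5},{6},{7},{8}}
9 equivalence class(es) (converged in 3)
4∈{4}, 1∈{1}

Answer: NOT BISIMILAR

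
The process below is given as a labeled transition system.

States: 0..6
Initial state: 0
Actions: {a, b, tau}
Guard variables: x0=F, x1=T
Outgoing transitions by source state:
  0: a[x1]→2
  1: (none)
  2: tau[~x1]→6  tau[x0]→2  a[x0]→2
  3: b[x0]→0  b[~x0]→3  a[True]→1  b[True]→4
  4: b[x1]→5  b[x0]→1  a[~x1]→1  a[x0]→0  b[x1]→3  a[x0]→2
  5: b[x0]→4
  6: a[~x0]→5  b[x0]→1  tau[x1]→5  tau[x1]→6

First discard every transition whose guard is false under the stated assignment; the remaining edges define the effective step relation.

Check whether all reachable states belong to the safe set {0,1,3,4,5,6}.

Answer: INVARIANT VIOLATED at state 2

Working:
Safe = {0,1,3,4,5,6}
Reach set: {0,2}
  0: safe
  2: outside
reach 2 via a — violates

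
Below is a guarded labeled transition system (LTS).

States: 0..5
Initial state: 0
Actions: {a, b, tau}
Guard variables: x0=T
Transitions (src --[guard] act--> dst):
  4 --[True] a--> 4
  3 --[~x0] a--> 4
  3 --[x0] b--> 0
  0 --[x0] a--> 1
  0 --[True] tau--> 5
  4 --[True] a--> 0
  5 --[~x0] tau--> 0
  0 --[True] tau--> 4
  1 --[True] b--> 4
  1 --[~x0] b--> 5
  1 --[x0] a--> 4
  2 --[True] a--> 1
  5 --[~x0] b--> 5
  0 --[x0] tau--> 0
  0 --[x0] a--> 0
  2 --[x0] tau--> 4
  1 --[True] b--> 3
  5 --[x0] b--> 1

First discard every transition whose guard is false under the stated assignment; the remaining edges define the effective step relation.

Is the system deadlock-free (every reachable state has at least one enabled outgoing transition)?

Reach set: {0,1,3,4,5}
  0: a→0  a→1  tau→0  tau→4  tau→5  [deg 5]
  1: a→4  b→3  b→4  [deg 3]
  3: b→0  [deg 1]
  4: a→0  a→4  [deg 2]
  5: b→1  [deg 1]

Answer: DEADLOCK-FREE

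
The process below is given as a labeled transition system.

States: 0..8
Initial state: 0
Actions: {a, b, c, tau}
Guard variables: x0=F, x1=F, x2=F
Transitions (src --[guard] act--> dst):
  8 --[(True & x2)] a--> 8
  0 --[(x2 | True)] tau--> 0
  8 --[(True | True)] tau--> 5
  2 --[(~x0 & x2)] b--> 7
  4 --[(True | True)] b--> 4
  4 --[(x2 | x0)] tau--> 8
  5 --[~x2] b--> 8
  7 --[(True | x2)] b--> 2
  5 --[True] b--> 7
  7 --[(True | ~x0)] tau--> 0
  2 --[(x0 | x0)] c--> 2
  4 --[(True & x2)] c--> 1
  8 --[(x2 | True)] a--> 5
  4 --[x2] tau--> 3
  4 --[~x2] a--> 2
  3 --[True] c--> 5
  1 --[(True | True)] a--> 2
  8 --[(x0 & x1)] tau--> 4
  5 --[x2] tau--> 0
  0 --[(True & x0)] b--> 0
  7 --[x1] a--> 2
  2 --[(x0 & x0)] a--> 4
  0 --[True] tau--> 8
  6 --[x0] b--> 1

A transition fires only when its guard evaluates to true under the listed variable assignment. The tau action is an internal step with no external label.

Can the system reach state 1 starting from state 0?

Guard filter leaves 12 enabled edge(s).
depth 0: {0}
depth 1: {8}  cumulative {0,8}
depth 2: {5}  cumulative {0,5,8}
depth 3: {7}  cumulative {0,5,7,8}
depth 4: {2}  cumulative {0,2,5,7,8}
Reachable = {0,2,5,7,8}

Answer: UNREACHABLE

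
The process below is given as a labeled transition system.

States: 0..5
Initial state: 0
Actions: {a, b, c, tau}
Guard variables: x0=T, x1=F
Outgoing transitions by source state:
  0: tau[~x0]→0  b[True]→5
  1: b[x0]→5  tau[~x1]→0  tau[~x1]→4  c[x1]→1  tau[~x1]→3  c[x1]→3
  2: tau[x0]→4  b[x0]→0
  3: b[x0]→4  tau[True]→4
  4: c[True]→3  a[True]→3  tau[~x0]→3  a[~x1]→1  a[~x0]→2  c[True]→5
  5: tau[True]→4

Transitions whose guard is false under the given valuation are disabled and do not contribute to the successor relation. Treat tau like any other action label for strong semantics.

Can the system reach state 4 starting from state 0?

Guard filter leaves 14 enabled edge(s).
L0 = {0}
L1 = {5}  cumulative {0,5}
L2 = {4}  cumulative {0,4,5}
L3 = {1,3}  cumulative {0,1,3,4,5}
Reach set: {0,1,3,4,5}
Path to 4: b·tau

Answer: REACHABLE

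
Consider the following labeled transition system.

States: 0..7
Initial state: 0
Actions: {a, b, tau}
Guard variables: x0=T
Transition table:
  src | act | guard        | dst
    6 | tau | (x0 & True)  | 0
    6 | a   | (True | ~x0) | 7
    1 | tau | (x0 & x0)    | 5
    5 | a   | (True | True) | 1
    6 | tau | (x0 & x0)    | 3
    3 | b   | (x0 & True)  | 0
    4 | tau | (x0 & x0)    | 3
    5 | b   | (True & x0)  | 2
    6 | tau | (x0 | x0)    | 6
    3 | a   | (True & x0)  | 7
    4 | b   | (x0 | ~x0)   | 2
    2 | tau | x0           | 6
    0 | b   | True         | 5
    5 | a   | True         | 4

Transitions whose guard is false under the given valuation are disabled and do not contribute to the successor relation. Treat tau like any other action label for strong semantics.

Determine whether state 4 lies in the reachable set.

Answer: REACHABLE

Trace:
After dropping false guards: 14 live edges.
L0 = {0}
L1 = {5}  total {0,5}
L2 = {1,2,4}  total {0,1,2,4,5}
L3 = {3,6}  total {0,1,2,3,4,5,6}
L4 = {7}  total {0,1,2,3,4,5,6,7}
Reach set: {0,1,2,3,4,5,6,7}
Path to 4: b·a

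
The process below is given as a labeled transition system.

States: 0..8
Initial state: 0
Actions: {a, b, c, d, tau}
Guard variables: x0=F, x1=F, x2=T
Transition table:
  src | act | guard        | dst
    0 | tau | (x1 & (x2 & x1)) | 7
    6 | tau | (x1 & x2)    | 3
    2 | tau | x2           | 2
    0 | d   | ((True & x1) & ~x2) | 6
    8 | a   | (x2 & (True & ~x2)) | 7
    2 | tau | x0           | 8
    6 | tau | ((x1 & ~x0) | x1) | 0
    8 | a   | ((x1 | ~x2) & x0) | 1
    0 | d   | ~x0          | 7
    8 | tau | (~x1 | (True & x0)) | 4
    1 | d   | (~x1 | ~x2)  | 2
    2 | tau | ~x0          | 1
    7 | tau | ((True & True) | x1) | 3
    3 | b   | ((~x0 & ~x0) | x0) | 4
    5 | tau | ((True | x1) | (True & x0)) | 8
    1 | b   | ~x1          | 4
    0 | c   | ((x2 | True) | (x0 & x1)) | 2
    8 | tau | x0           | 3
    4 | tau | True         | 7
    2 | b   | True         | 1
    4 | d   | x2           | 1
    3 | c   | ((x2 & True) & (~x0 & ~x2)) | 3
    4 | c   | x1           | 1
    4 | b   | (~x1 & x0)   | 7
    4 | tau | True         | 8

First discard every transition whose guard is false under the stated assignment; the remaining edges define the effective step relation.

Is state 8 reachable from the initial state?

Answer: REACHABLE

Working:
14 transition(s) survive guard evaluation.
depth 0: {0}
depth 1: {2,7}  total {0,2,7}
depth 2: {1,3}  total {0,1,2,3,7}
depth 3: {4}  total {0,1,2,3,4,7}
depth 4: {8}  total {0,1,2,3,4,7,8}
Reachable = {0,1,2,3,4,7,8}
witness 8: d·tau·b·tau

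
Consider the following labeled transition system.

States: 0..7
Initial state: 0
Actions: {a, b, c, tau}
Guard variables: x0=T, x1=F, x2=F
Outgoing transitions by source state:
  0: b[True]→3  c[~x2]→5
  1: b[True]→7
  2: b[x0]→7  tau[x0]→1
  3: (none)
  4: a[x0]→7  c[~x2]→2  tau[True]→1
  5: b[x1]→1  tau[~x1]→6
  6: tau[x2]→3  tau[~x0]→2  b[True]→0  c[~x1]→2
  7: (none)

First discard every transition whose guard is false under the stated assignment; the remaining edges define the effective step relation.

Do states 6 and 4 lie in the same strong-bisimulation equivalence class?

Answer: NOT BISIMILAR

Trace:
Bisimulation quotient by refinement:
  π0 = {{0,1,2,3,4,5,6,7}}
  π1 = {{0,6},{1},{2},{3,7},{4},{5}}
  π2 = {{0},{1},{2},{3,7},{4},{5},{6}}
7 equivalence class(es) (converged in 3)
class of 6: {6}; class of 4: {4}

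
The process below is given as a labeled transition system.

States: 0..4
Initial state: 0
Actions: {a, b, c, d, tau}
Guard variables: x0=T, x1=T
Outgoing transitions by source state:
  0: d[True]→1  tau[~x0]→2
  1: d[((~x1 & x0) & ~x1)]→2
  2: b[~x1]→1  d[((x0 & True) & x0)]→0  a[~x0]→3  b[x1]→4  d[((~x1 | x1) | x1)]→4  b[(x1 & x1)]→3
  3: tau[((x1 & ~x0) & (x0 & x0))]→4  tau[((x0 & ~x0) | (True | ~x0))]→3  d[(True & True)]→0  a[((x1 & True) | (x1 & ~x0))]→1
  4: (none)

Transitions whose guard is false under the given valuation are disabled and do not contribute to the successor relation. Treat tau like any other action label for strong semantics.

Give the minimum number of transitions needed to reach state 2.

BFS to 2:
  depth 0: {0}
  depth 1: {1}
2 never appears.

Answer: UNREACHABLE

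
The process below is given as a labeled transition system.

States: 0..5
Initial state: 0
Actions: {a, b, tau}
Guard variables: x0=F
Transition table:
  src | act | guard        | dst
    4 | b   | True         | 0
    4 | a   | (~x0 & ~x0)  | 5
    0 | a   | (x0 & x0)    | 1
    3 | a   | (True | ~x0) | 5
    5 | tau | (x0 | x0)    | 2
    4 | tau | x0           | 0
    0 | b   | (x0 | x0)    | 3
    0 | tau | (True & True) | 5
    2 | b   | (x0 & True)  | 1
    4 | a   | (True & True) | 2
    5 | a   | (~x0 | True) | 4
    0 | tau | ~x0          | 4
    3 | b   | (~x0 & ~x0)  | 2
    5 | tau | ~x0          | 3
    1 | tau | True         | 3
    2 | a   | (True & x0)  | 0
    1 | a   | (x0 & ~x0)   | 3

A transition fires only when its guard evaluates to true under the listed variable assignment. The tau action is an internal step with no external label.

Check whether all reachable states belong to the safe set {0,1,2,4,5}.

Answer: INVARIANT VIOLATED at state 3

Trace:
Allowed set {0,1,2,4,5}
Reach set: {0,2,3,4,5}
  0: ✓
  2: ✓
  3: ✗ unsafe
  4: ✓
  5: ✓
reach 3 via tau·tau — violates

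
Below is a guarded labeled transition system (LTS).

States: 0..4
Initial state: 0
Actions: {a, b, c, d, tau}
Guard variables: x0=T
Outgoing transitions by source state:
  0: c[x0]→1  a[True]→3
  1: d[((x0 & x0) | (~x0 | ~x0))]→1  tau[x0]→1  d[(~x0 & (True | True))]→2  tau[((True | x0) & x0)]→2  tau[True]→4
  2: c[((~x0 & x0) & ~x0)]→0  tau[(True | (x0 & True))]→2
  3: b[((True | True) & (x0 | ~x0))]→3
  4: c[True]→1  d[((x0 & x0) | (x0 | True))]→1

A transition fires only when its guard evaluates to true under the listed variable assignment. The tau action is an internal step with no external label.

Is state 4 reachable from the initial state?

Answer: REACHABLE

Working:
Guard filter leaves 10 enabled edge(s).
depth 0: {0}
depth 1: {1,3}  total {0,1,3}
depth 2: {2,4}  total {0,1,2,3,4}
R = {0,1,2,3,4}
witness 4: c·tau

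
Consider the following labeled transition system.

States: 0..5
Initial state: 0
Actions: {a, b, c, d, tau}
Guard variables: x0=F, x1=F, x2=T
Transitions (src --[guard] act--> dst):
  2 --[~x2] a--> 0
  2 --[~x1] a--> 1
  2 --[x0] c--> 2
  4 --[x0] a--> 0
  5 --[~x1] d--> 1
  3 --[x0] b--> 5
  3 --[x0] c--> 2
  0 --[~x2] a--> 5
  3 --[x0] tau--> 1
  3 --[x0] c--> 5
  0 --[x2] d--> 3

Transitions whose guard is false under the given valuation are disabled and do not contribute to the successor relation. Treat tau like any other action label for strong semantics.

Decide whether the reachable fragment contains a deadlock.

Answer: DEADLOCK at state 3

Analysis:
Reachable = {0,3}
  0: d→3  [deg 1]
  3: ∅  [no exit]
witness 3: d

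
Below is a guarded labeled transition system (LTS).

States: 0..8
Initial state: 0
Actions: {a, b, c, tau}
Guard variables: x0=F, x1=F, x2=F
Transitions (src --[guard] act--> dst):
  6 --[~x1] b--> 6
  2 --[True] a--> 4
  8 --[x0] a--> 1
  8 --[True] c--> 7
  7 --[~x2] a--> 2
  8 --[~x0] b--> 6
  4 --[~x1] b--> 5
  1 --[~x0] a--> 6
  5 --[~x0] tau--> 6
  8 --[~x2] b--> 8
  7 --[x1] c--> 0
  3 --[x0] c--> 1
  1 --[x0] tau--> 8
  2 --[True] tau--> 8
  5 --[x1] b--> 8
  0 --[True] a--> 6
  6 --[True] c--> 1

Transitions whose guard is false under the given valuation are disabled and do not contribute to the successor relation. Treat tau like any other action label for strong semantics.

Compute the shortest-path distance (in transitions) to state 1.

Breadth-first toward 1:
  depth 0: {0}
  depth 1: {6}
  depth 2: {1}
1 enters at depth 2; path a·c

Answer: 2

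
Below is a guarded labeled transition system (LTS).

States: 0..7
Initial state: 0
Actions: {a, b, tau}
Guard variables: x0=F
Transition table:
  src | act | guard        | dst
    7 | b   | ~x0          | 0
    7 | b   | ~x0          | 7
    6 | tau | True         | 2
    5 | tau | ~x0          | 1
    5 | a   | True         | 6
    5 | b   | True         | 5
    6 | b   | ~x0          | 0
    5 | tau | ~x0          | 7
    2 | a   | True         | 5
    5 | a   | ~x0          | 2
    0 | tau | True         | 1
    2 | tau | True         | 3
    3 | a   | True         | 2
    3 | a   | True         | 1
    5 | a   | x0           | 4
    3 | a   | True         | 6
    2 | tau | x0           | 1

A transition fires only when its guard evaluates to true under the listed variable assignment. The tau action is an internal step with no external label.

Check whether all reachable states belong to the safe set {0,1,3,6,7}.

Answer: INVARIANT HOLDS

Analysis:
Inv-set: {0,1,3,6,7}
R = {0,1}
  0: ✓
  1: ✓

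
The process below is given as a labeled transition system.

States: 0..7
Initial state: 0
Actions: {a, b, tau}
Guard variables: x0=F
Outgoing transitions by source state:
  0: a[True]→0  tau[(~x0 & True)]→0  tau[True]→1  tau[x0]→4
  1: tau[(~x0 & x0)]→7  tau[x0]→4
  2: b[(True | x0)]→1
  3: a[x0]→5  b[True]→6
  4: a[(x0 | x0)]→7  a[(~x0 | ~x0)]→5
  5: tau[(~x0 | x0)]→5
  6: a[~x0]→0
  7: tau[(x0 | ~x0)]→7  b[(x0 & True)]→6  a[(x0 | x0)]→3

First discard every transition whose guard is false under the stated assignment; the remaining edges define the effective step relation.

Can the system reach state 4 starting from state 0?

After dropping false guards: 9 live edges.
L0 = {0}
L1 = {1}  now seen {0,1}
R = {0,1}

Answer: UNREACHABLE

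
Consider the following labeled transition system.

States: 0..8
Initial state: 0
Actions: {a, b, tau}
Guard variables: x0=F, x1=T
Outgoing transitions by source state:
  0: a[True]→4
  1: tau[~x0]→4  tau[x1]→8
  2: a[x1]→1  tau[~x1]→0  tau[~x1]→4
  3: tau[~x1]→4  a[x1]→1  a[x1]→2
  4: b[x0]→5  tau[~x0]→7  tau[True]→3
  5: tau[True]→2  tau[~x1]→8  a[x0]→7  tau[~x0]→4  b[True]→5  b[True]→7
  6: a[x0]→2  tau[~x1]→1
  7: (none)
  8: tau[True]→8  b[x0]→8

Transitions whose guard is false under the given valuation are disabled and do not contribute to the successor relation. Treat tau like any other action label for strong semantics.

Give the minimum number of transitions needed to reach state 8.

Answer: 4

Trace:
Breadth-first toward 8:
  depth 0: {0}
  depth 1: {4}
  depth 2: {3,7}
  depth 3: {1,2}
  depth 4: {8}
first hit 8 at d=4 via a·tau·a·tau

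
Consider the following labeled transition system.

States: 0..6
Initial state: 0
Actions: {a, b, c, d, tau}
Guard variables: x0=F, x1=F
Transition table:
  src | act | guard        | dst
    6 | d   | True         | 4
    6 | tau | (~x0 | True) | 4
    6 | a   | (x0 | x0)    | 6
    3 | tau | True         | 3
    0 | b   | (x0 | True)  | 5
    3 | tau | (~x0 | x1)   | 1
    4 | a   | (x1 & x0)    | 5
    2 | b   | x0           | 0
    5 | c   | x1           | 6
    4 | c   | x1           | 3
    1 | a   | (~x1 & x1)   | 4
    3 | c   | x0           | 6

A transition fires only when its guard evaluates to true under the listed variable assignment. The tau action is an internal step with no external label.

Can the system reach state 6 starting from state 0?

Answer: UNREACHABLE

Analysis:
After dropping false guards: 5 live edges.
Layer 0: {0}
Layer 1: {5}  total {0,5}
Reach set: {0,5}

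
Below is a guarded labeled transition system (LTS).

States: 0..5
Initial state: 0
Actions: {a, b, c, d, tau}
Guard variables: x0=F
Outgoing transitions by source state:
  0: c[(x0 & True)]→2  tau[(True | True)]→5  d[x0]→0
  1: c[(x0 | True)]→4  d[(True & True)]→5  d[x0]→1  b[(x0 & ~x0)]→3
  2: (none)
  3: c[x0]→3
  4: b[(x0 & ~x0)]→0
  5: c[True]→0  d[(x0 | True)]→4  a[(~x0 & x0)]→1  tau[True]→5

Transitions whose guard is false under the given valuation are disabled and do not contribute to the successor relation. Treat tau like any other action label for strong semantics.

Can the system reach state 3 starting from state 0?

Answer: UNREACHABLE

Trace:
6 transition(s) survive guard evaluation.
Layer 0: {0}
Layer 1: {5}  now seen {0,5}
Layer 2: {4}  now seen {0,4,5}
Reach set: {0,4,5}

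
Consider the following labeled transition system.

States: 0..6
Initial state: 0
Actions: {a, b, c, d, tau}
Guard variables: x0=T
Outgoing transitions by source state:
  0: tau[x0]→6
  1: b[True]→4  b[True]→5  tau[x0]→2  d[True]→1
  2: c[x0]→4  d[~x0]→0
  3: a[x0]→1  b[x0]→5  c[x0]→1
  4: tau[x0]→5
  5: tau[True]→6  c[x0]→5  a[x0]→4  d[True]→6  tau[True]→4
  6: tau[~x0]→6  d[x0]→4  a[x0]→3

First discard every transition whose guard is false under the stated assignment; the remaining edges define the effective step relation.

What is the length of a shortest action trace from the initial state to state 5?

Layered search for 5:
  Layer 0: {0}
  Layer 1: {6}
  Layer 2: {3,4}
  Layer 3: {1,5}
depth(5)=3, e.g. tau·a·b

Answer: 3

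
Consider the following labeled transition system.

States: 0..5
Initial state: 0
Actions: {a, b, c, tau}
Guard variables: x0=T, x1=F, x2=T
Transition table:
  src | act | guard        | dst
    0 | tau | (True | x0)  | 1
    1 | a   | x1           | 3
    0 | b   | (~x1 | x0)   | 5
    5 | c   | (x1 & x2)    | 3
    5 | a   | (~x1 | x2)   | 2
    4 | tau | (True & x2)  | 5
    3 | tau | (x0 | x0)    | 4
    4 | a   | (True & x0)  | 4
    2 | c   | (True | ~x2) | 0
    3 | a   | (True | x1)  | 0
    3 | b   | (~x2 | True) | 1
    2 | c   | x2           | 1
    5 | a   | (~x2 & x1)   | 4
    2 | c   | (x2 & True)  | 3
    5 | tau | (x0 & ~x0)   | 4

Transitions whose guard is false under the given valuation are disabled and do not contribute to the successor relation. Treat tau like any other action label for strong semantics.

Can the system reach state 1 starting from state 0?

Guard filter leaves 11 enabled edge(s).
Layer 0: {0}
Layer 1: {1,5}  cumulative {0,1,5}
Layer 2: {2}  cumulative {0,1,2,5}
Layer 3: {3}  cumulative {0,1,2,3,5}
Layer 4: {4}  cumulative {0,1,2,3,4,5}
Reach set: {0,1,2,3,4,5}
witness 1: tau

Answer: REACHABLE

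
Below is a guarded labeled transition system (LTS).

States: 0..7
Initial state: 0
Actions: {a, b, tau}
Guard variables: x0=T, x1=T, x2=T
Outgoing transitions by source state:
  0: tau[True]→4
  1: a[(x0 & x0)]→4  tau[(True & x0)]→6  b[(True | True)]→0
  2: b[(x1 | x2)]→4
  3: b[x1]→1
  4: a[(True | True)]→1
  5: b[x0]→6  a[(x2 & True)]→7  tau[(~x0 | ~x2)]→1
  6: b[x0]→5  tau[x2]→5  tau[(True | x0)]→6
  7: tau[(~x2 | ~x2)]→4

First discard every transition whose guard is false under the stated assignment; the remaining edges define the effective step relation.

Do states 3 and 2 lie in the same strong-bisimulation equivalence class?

Answer: NOT BISIMILAR

Trace:
Refine partition for ~:
  P[0] = {{0,1,2,3,4,5,6,7}}
  P[1] = {{0},{1},{2,3},{4},{5},{6},{7}}
  P[2] = {{0},{1},{2},{3},{4},{5},{6},{7}}
8 equivalence class(es) (converged in 3)
class of 3: {3}; class of 2: {2}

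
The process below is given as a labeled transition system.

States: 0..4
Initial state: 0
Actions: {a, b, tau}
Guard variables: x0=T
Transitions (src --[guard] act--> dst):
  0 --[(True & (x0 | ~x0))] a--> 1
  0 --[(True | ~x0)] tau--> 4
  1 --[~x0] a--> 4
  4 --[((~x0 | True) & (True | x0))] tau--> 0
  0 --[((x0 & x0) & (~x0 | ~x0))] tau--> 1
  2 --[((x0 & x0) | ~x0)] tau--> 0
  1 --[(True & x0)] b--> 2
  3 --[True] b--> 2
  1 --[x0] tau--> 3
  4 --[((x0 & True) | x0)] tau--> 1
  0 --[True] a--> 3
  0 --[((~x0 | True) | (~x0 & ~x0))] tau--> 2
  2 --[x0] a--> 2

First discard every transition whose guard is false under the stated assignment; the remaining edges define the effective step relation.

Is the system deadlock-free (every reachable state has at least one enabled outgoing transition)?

Reachable = {0,1,2,3,4}
  0: a→1  a→3  tau→2  tau→4  [4 exit(s)]
  1: b→2  tau→3  [2 exit(s)]
  2: a→2  tau→0  [2 exit(s)]
  3: b→2  [1 exit(s)]
  4: tau→0  tau→1  [2 exit(s)]

Answer: DEADLOCK-FREE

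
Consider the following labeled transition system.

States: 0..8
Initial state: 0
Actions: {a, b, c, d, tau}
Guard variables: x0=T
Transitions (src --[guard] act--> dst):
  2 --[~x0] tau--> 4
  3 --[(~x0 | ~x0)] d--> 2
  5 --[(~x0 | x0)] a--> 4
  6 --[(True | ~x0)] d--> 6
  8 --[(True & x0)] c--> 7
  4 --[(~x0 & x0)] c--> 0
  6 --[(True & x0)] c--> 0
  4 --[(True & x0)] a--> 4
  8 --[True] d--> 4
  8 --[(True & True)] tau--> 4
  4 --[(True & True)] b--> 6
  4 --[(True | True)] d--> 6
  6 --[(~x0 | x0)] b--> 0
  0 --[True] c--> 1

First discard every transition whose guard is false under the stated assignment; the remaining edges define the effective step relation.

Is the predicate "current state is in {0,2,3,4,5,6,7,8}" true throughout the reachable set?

Allowed set {0,2,3,4,5,6,7,8}
Reachable = {0,1}
  0: safe
  1: outside
counterexample path to 1: c

Answer: INVARIANT VIOLATED at state 1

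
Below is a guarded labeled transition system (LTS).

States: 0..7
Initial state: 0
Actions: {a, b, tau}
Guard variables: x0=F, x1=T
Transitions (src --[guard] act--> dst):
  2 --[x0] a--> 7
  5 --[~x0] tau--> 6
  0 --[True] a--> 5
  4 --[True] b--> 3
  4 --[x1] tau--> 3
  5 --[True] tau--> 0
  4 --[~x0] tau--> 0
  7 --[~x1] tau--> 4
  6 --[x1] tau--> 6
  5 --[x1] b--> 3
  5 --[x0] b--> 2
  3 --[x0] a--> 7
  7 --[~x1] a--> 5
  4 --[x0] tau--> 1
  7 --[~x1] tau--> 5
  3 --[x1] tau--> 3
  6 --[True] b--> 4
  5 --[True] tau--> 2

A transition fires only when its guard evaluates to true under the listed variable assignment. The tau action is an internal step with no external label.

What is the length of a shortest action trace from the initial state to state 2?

Answer: 2

Working:
Layered search for 2:
  Layer 0: {0}
  Layer 1: {5}
  Layer 2: {2,3,6}
2 enters at depth 2; path a·tau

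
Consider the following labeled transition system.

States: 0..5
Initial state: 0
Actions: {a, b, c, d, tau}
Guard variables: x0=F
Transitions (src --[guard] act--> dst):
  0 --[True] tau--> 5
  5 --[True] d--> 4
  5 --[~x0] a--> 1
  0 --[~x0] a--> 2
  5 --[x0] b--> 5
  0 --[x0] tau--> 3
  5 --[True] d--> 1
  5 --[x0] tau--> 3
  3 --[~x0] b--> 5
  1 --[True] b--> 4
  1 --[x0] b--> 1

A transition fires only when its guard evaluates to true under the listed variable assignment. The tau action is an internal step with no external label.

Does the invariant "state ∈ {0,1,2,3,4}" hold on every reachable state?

Answer: INVARIANT VIOLATED at state 5

Trace:
Inv-set: {0,1,2,3,4}
Reach set: {0,1,2,4,5}
  0: ok
  1: ok
  2: ok
  4: ok
  5: outside
reach 5 via tau — violates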